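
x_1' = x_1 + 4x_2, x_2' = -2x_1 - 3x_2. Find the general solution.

x_1(t) = c_1e^(-t)sin(2t) + c_1e^(-t)cos(2t) + c_2e^(-t)sin(2t) - c_2e^(-t)cos(2t), x_2(t) = -c_1e^(-t)sin(2t) + c_2e^(-t)cos(2t)

Coefficient matrix A = [[1, 4], [-2, -3]].
Characteristic polynomial det(A - λI) = λ^2 + 2λ + 5 = 0.
Eigenvalues λ = -1 ± 2i (complex conjugate pair).
For λ=-1+2i: an eigenvector is (1,0) - i(1,-1) = (1 - i, 0 + i).
A real fundamental pair from Re and Im of e^((-1+2i)t)v: X_1 = e^(-t)(cos(2t)·(1,0) + sin(2t)·(1,-1)), X_2 = e^(-t)(sin(2t)·(1,0) - cos(2t)·(1,-1)).
General solution: c_1X_1 + c_2X_2.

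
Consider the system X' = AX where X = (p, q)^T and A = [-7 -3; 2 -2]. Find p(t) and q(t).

Coefficient matrix A = [[-7, -3], [2, -2]].
Characteristic polynomial det(A - λI) = λ^2 + 9λ + 20 = 0.
Eigenvalues λ = -5, -4.
For λ=-5: (A-λI) row 1 is [-2, -3], so an eigenvector is (3, -2).
For λ=-4: (A-λI) row 1 is [-3, -3], so an eigenvector is (1, -1).
General solution: K_1e^(-5t)(3,-2) + K_2e^(-4t)(1,-1).

p(t) = 3K_1e^(-5t) + K_2e^(-4t), q(t) = -2K_1e^(-5t) - K_2e^(-4t)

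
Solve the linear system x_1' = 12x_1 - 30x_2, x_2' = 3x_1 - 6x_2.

Coefficient matrix A = [[12, -30], [3, -6]].
Characteristic polynomial det(A - λI) = λ^2 - 6λ + 18 = 0.
Eigenvalues λ = 3 ± 3i (complex conjugate pair).
For λ=3+3i: an eigenvector is (-3,-1) - i(1,0) = (-3 - i, -1).
A real fundamental pair from Re and Im of e^((3+3i)t)v: X_1 = e^(3t)(cos(3t)·(-3,-1) + sin(3t)·(1,0)), X_2 = e^(3t)(sin(3t)·(-3,-1) - cos(3t)·(1,0)).
General solution: C_1X_1 + C_2X_2.

x_1(t) = C_1e^(3t)sin(3t) - 3C_1e^(3t)cos(3t) - 3C_2e^(3t)sin(3t) - C_2e^(3t)cos(3t), x_2(t) = -C_1e^(3t)cos(3t) - C_2e^(3t)sin(3t)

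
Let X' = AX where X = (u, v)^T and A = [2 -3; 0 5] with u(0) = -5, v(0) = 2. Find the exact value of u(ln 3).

-513

A = [[2,-3],[0,5]]; eigenvalues λ = 5, 2.
Eigenvectors: (1,-1) for λ=5, (1,0) for λ=2.
From the initial condition, c_1 = -2, c_2 = -3.
u(ln 3) = (-2)(3^5)(1) + (-3)(3^2)(1) = -513.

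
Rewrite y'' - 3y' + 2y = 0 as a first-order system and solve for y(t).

y(t) = c_1e^(2t) + c_2e^(t)

Let x_1 = y, x_2 = y'. Then x_1' = x_2 and x_2' = -2x_1 + 3x_2.
A = [[0,1],[-2,3]]; det(A-λI) = λ^2 - 3λ + 2.
Eigenvalues λ = 2, 1 with eigenvectors (1,2), (1,1).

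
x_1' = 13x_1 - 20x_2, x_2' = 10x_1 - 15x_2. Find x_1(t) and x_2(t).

Coefficient matrix A = [[13, -20], [10, -15]].
Characteristic polynomial det(A - λI) = λ^2 + 2λ + 5 = 0.
Eigenvalues λ = -1 ± 2i (complex conjugate pair).
For λ=-1+2i: an eigenvector is (-1,-1) - i(3,2) = (-1 - 3i, -1 - 2i).
A real fundamental pair from Re and Im of e^((-1+2i)t)v: X_1 = e^(-t)(cos(2t)·(-1,-1) + sin(2t)·(3,2)), X_2 = e^(-t)(sin(2t)·(-1,-1) - cos(2t)·(3,2)).
General solution: C_1X_1 + C_2X_2.

x_1(t) = 3C_1e^(-t)sin(2t) - C_1e^(-t)cos(2t) - C_2e^(-t)sin(2t) - 3C_2e^(-t)cos(2t), x_2(t) = 2C_1e^(-t)sin(2t) - C_1e^(-t)cos(2t) - C_2e^(-t)sin(2t) - 2C_2e^(-t)cos(2t)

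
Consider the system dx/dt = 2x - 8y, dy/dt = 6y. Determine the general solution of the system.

x(t) = K_1e^(2t) + 2K_2e^(6t), y(t) = -K_2e^(6t)

Coefficient matrix A = [[2, -8], [0, 6]].
Characteristic polynomial det(A - λI) = λ^2 - 8λ + 12 = 0.
Eigenvalues λ = 2, 6.
For λ=2: (A-λI) row 1 is [0, -8], so an eigenvector is (1, 0).
For λ=6: (A-λI) row 1 is [-4, -8], so an eigenvector is (2, -1).
General solution: K_1e^(2t)(1,0) + K_2e^(6t)(2,-1).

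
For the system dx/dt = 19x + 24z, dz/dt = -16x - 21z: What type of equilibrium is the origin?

saddle

A = [[19,24],[-16,-21]]; det(A-λI) = λ^2 + 2λ - 15.
λ = 3, -5: opposite signs.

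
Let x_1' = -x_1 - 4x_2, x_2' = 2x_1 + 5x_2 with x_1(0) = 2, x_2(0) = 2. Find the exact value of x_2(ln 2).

40

A = [[-1,-4],[2,5]]; eigenvalues λ = 1, 3.
Eigenvectors: (-2,1) for λ=1, (-1,1) for λ=3.
From the initial condition, c_1 = -4, c_2 = 6.
x_2(ln 2) = (-4)(2^1)(1) + (6)(2^3)(1) = 40.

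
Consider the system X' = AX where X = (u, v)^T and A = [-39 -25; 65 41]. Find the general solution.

Coefficient matrix A = [[-39, -25], [65, 41]].
Characteristic polynomial det(A - λI) = λ^2 - 2λ + 26 = 0.
Eigenvalues λ = 1 ± 5i (complex conjugate pair).
For λ=1+5i: an eigenvector is (2,-3) - i(-1,2) = (2 + i, -3 - 2i).
A real fundamental pair from Re and Im of e^((1+5i)t)v: X_1 = e^(t)(cos(5t)·(2,-3) + sin(5t)·(-1,2)), X_2 = e^(t)(sin(5t)·(2,-3) - cos(5t)·(-1,2)).
General solution: C_1X_1 + C_2X_2.

u(t) = -C_1e^(t)sin(5t) + 2C_1e^(t)cos(5t) + 2C_2e^(t)sin(5t) + C_2e^(t)cos(5t), v(t) = 2C_1e^(t)sin(5t) - 3C_1e^(t)cos(5t) - 3C_2e^(t)sin(5t) - 2C_2e^(t)cos(5t)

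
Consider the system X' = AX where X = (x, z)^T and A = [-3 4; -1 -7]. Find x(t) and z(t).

Coefficient matrix A = [[-3, 4], [-1, -7]].
Characteristic polynomial det(A - λI) = λ^2 + 10λ + 25 = 0.
Single eigenvalue λ = -5 with algebraic multiplicity 2.
Eigenvector v = (2,-1); generalized eigenvector w with (A-λI)w=v is (-3,2).
General solution: e^(-5t)[c_1·v + c_2·(t·v + w)].

x(t) = 2c_1e^(-5t) + 2c_2te^(-5t) - 3c_2e^(-5t), z(t) = -c_1e^(-5t) - c_2te^(-5t) + 2c_2e^(-5t)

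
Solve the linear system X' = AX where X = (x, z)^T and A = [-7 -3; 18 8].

Coefficient matrix A = [[-7, -3], [18, 8]].
Characteristic polynomial det(A - λI) = λ^2 - λ - 2 = 0.
Eigenvalues λ = 2, -1.
For λ=2: (A-λI) row 1 is [-9, -3], so an eigenvector is (1, -3).
For λ=-1: (A-λI) row 1 is [-6, -3], so an eigenvector is (1, -2).
General solution: C_1e^(2t)(1,-3) + C_2e^(-t)(1,-2).

x(t) = C_1e^(2t) + C_2e^(-t), z(t) = -3C_1e^(2t) - 2C_2e^(-t)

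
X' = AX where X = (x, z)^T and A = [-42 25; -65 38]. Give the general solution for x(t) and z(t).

Coefficient matrix A = [[-42, 25], [-65, 38]].
Characteristic polynomial det(A - λI) = λ^2 + 4λ + 29 = 0.
Eigenvalues λ = -2 ± 5i (complex conjugate pair).
For λ=-2+5i: an eigenvector is (1,2) - i(2,3) = (1 - 2i, 2 - 3i).
A real fundamental pair from Re and Im of e^((-2+5i)t)v: X_1 = e^(-2t)(cos(5t)·(1,2) + sin(5t)·(2,3)), X_2 = e^(-2t)(sin(5t)·(1,2) - cos(5t)·(2,3)).
General solution: K_1X_1 + K_2X_2.

x(t) = 2K_1e^(-2t)sin(5t) + K_1e^(-2t)cos(5t) + K_2e^(-2t)sin(5t) - 2K_2e^(-2t)cos(5t), z(t) = 3K_1e^(-2t)sin(5t) + 2K_1e^(-2t)cos(5t) + 2K_2e^(-2t)sin(5t) - 3K_2e^(-2t)cos(5t)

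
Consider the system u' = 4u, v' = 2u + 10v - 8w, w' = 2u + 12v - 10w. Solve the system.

Coefficient matrix A = [[4, 0, 0], [2, 10, -8], [2, 12, -10]].
det(A - λI) = 0 gives eigenvalues λ = 4, 2, -2.
For λ=4: eigenvector (1,1,1).
For λ=2: eigenvector (0,1,1).
For λ=-2: eigenvector (0,-2,-3).
General solution: C_1e^(4t)(1,1,1) + C_2e^(2t)(0,1,1) + C_3e^(-2t)(0,-2,-3).

u(t) = C_1e^(4t), v(t) = C_1e^(4t) + C_2e^(2t) - 2C_3e^(-2t), w(t) = C_1e^(4t) + C_2e^(2t) - 3C_3e^(-2t)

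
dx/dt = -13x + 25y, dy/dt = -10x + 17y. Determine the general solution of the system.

Coefficient matrix A = [[-13, 25], [-10, 17]].
Characteristic polynomial det(A - λI) = λ^2 - 4λ + 29 = 0.
Eigenvalues λ = 2 ± 5i (complex conjugate pair).
For λ=2+5i: an eigenvector is (-1,-1) - i(-2,-1) = (-1 + 2i, -1 + i).
A real fundamental pair from Re and Im of e^((2+5i)t)v: X_1 = e^(2t)(cos(5t)·(-1,-1) + sin(5t)·(-2,-1)), X_2 = e^(2t)(sin(5t)·(-1,-1) - cos(5t)·(-2,-1)).
General solution: K_1X_1 + K_2X_2.

x(t) = -2K_1e^(2t)sin(5t) - K_1e^(2t)cos(5t) - K_2e^(2t)sin(5t) + 2K_2e^(2t)cos(5t), y(t) = -K_1e^(2t)sin(5t) - K_1e^(2t)cos(5t) - K_2e^(2t)sin(5t) + K_2e^(2t)cos(5t)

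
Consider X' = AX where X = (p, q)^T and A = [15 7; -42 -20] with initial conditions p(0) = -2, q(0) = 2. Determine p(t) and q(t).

p(t) = -4e^(t) + 2e^(-6t), q(t) = 8e^(t) - 6e^(-6t)

Coefficient matrix A = [[15, 7], [-42, -20]].
Characteristic polynomial det(A - λI) = λ^2 + 5λ - 6 = 0.
Eigenvalues λ = -6, 1.
For λ=-6: (A-λI) row 1 is [21, 7], so an eigenvector is (1, -3).
For λ=1: (A-λI) row 1 is [14, 7], so an eigenvector is (1, -2).
General solution: C_1e^(-6t)(1,-3) + C_2e^(t)(1,-2).
Applying p(0)=-2, q(0)=2 gives C_1=2, C_2=-4.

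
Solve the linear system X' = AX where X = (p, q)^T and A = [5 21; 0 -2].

p(t) = C_1e^(5t) - 3C_2e^(-2t), q(t) = C_2e^(-2t)

Coefficient matrix A = [[5, 21], [0, -2]].
Characteristic polynomial det(A - λI) = λ^2 - 3λ - 10 = 0.
Eigenvalues λ = 5, -2.
For λ=5: (A-λI) row 1 is [0, 21], so an eigenvector is (1, 0).
For λ=-2: (A-λI) row 1 is [7, 21], so an eigenvector is (-3, 1).
General solution: C_1e^(5t)(1,0) + C_2e^(-2t)(-3,1).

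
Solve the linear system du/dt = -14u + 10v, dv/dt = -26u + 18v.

Coefficient matrix A = [[-14, 10], [-26, 18]].
Characteristic polynomial det(A - λI) = λ^2 - 4λ + 8 = 0.
Eigenvalues λ = 2 ± 2i (complex conjugate pair).
For λ=2+2i: an eigenvector is (1,2) - i(2,3) = (1 - 2i, 2 - 3i).
A real fundamental pair from Re and Im of e^((2+2i)t)v: X_1 = e^(2t)(cos(2t)·(1,2) + sin(2t)·(2,3)), X_2 = e^(2t)(sin(2t)·(1,2) - cos(2t)·(2,3)).
General solution: C_1X_1 + C_2X_2.

u(t) = 2C_1e^(2t)sin(2t) + C_1e^(2t)cos(2t) + C_2e^(2t)sin(2t) - 2C_2e^(2t)cos(2t), v(t) = 3C_1e^(2t)sin(2t) + 2C_1e^(2t)cos(2t) + 2C_2e^(2t)sin(2t) - 3C_2e^(2t)cos(2t)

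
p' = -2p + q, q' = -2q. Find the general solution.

p(t) = -c_1e^(-2t) - c_2te^(-2t) + c_2e^(-2t), q(t) = -c_2e^(-2t)

Coefficient matrix A = [[-2, 1], [0, -2]].
Characteristic polynomial det(A - λI) = λ^2 + 4λ + 4 = 0.
Single eigenvalue λ = -2 with algebraic multiplicity 2.
Eigenvector v = (-1,0); generalized eigenvector w with (A-λI)w=v is (1,-1).
General solution: e^(-2t)[c_1·v + c_2·(t·v + w)].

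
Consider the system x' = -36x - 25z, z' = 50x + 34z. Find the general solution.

x(t) = -K_1e^(-t)sin(5t) - 2K_1e^(-t)cos(5t) - 2K_2e^(-t)sin(5t) + K_2e^(-t)cos(5t), z(t) = K_1e^(-t)sin(5t) + 3K_1e^(-t)cos(5t) + 3K_2e^(-t)sin(5t) - K_2e^(-t)cos(5t)

Coefficient matrix A = [[-36, -25], [50, 34]].
Characteristic polynomial det(A - λI) = λ^2 + 2λ + 26 = 0.
Eigenvalues λ = -1 ± 5i (complex conjugate pair).
For λ=-1+5i: an eigenvector is (-2,3) - i(-1,1) = (-2 + i, 3 - i).
A real fundamental pair from Re and Im of e^((-1+5i)t)v: X_1 = e^(-t)(cos(5t)·(-2,3) + sin(5t)·(-1,1)), X_2 = e^(-t)(sin(5t)·(-2,3) - cos(5t)·(-1,1)).
General solution: K_1X_1 + K_2X_2.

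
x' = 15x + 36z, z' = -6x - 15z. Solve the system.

Coefficient matrix A = [[15, 36], [-6, -15]].
Characteristic polynomial det(A - λI) = λ^2 - 9 = 0.
Eigenvalues λ = -3, 3.
For λ=-3: (A-λI) row 1 is [18, 36], so an eigenvector is (-2, 1).
For λ=3: (A-λI) row 1 is [12, 36], so an eigenvector is (-3, 1).
General solution: c_1e^(-3t)(-2,1) + c_2e^(3t)(-3,1).

x(t) = -2c_1e^(-3t) - 3c_2e^(3t), z(t) = c_1e^(-3t) + c_2e^(3t)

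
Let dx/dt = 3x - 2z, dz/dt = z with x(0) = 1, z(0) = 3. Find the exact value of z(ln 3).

9

A = [[3,-2],[0,1]]; eigenvalues λ = 1, 3.
Eigenvectors: (-1,-1) for λ=1, (1,0) for λ=3.
From the initial condition, c_1 = -3, c_2 = -2.
z(ln 3) = (-3)(3^1)(-1) + (-2)(3^3)(0) = 9.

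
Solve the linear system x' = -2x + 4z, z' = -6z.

x(t) = K_1e^(-6t) + K_2e^(-2t), z(t) = -K_1e^(-6t)

Coefficient matrix A = [[-2, 4], [0, -6]].
Characteristic polynomial det(A - λI) = λ^2 + 8λ + 12 = 0.
Eigenvalues λ = -6, -2.
For λ=-6: (A-λI) row 1 is [4, 4], so an eigenvector is (1, -1).
For λ=-2: (A-λI) row 1 is [0, 4], so an eigenvector is (1, 0).
General solution: K_1e^(-6t)(1,-1) + K_2e^(-2t)(1,0).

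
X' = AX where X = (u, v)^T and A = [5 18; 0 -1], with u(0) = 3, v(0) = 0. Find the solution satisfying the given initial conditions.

Coefficient matrix A = [[5, 18], [0, -1]].
Characteristic polynomial det(A - λI) = λ^2 - 4λ - 5 = 0.
Eigenvalues λ = 5, -1.
For λ=5: (A-λI) row 1 is [0, 18], so an eigenvector is (1, 0).
For λ=-1: (A-λI) row 1 is [6, 18], so an eigenvector is (3, -1).
General solution: C_1e^(5t)(1,0) + C_2e^(-t)(3,-1).
Applying u(0)=3, v(0)=0 gives C_1=3, C_2=0.

u(t) = 3e^(5t), v(t) = 0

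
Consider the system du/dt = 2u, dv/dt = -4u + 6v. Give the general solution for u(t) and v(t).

Coefficient matrix A = [[2, 0], [-4, 6]].
Characteristic polynomial det(A - λI) = λ^2 - 8λ + 12 = 0.
Eigenvalues λ = 6, 2.
For λ=6: (A-λI) row 1 is [-4, 0], so an eigenvector is (0, 1).
For λ=2: (A-λI) row 2 is [-4, 4], so an eigenvector is (-1, -1).
General solution: K_1e^(6t)(0,1) + K_2e^(2t)(-1,-1).

u(t) = -K_2e^(2t), v(t) = K_1e^(6t) - K_2e^(2t)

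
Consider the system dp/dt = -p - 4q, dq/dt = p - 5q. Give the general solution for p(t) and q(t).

Coefficient matrix A = [[-1, -4], [1, -5]].
Characteristic polynomial det(A - λI) = λ^2 + 6λ + 9 = 0.
Single eigenvalue λ = -3 with algebraic multiplicity 2.
Eigenvector v = (-2,-1); generalized eigenvector w with (A-λI)w=v is (-3,-1).
General solution: e^(-3t)[c_1·v + c_2·(t·v + w)].

p(t) = -2c_1e^(-3t) - 2c_2te^(-3t) - 3c_2e^(-3t), q(t) = -c_1e^(-3t) - c_2te^(-3t) - c_2e^(-3t)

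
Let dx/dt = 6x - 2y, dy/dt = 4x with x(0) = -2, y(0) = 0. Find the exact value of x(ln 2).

A = [[6,-2],[4,0]]; eigenvalues λ = 2, 4.
Eigenvectors: (1,2) for λ=2, (-1,-1) for λ=4.
From the initial condition, c_1 = 2, c_2 = 4.
x(ln 2) = (2)(2^2)(1) + (4)(2^4)(-1) = -56.

-56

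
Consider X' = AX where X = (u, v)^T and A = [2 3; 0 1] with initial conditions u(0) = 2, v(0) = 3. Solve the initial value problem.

u(t) = 11e^(2t) - 9e^(t), v(t) = 3e^(t)

Coefficient matrix A = [[2, 3], [0, 1]].
Characteristic polynomial det(A - λI) = λ^2 - 3λ + 2 = 0.
Eigenvalues λ = 2, 1.
For λ=2: (A-λI) row 1 is [0, 3], so an eigenvector is (1, 0).
For λ=1: (A-λI) row 1 is [1, 3], so an eigenvector is (-3, 1).
General solution: C_1e^(2t)(1,0) + C_2e^(t)(-3,1).
Applying u(0)=2, v(0)=3 gives C_1=11, C_2=3.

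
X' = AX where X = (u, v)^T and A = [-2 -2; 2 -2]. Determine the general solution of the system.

u(t) = -K_1e^(-2t)sin(2t) + K_2e^(-2t)cos(2t), v(t) = K_1e^(-2t)cos(2t) + K_2e^(-2t)sin(2t)

Coefficient matrix A = [[-2, -2], [2, -2]].
Characteristic polynomial det(A - λI) = λ^2 + 4λ + 8 = 0.
Eigenvalues λ = -2 ± 2i (complex conjugate pair).
For λ=-2+2i: an eigenvector is (0,1) - i(-1,0) = (0 + i, 1).
A real fundamental pair from Re and Im of e^((-2+2i)t)v: X_1 = e^(-2t)(cos(2t)·(0,1) + sin(2t)·(-1,0)), X_2 = e^(-2t)(sin(2t)·(0,1) - cos(2t)·(-1,0)).
General solution: K_1X_1 + K_2X_2.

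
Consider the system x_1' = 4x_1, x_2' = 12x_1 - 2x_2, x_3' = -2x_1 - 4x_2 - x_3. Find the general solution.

x_1(t) = C_1e^(4t), x_2(t) = 2C_1e^(4t) + C_3e^(-2t), x_3(t) = -2C_1e^(4t) + C_2e^(-t) + 4C_3e^(-2t)

Coefficient matrix A = [[4, 0, 0], [12, -2, 0], [-2, -4, -1]].
det(A - λI) = 0 gives eigenvalues λ = 4, -1, -2.
For λ=4: eigenvector (1,2,-2).
For λ=-1: eigenvector (0,0,1).
For λ=-2: eigenvector (0,1,4).
General solution: C_1e^(4t)(1,2,-2) + C_2e^(-t)(0,0,1) + C_3e^(-2t)(0,1,4).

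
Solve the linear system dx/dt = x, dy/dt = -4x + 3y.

x(t) = -K_1e^(t), y(t) = -2K_1e^(t) + K_2e^(3t)

Coefficient matrix A = [[1, 0], [-4, 3]].
Characteristic polynomial det(A - λI) = λ^2 - 4λ + 3 = 0.
Eigenvalues λ = 1, 3.
For λ=1: (A-λI) row 2 is [-4, 2], so an eigenvector is (-1, -2).
For λ=3: (A-λI) row 1 is [-2, 0], so an eigenvector is (0, 1).
General solution: K_1e^(t)(-1,-2) + K_2e^(3t)(0,1).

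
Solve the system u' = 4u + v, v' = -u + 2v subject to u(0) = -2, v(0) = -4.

u(t) = -6te^(3t) - 2e^(3t), v(t) = 6te^(3t) - 4e^(3t)

Coefficient matrix A = [[4, 1], [-1, 2]].
Characteristic polynomial det(A - λI) = λ^2 - 6λ + 9 = 0.
Single eigenvalue λ = 3 with algebraic multiplicity 2.
Eigenvector v = (1,-1); generalized eigenvector w with (A-λI)w=v is (-2,3).
General solution: e^(3t)[K_1·v + K_2·(t·v + w)].
Applying u(0)=-2, v(0)=-4 gives K_1=-14, K_2=-6.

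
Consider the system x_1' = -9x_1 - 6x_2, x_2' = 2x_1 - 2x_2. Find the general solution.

x_1(t) = 3K_1e^(-5t) - 2K_2e^(-6t), x_2(t) = -2K_1e^(-5t) + K_2e^(-6t)

Coefficient matrix A = [[-9, -6], [2, -2]].
Characteristic polynomial det(A - λI) = λ^2 + 11λ + 30 = 0.
Eigenvalues λ = -5, -6.
For λ=-5: (A-λI) row 1 is [-4, -6], so an eigenvector is (3, -2).
For λ=-6: (A-λI) row 1 is [-3, -6], so an eigenvector is (-2, 1).
General solution: K_1e^(-5t)(3,-2) + K_2e^(-6t)(-2,1).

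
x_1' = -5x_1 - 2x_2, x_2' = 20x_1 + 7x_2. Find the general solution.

x_1(t) = C_1e^(t)cos(2t) + C_2e^(t)sin(2t), x_2(t) = C_1e^(t)sin(2t) - 3C_1e^(t)cos(2t) - 3C_2e^(t)sin(2t) - C_2e^(t)cos(2t)

Coefficient matrix A = [[-5, -2], [20, 7]].
Characteristic polynomial det(A - λI) = λ^2 - 2λ + 5 = 0.
Eigenvalues λ = 1 ± 2i (complex conjugate pair).
For λ=1+2i: an eigenvector is (1,-3) - i(0,1) = (1, -3 - i).
A real fundamental pair from Re and Im of e^((1+2i)t)v: X_1 = e^(t)(cos(2t)·(1,-3) + sin(2t)·(0,1)), X_2 = e^(t)(sin(2t)·(1,-3) - cos(2t)·(0,1)).
General solution: C_1X_1 + C_2X_2.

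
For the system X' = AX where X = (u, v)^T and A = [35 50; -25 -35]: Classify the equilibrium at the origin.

center

A = [[35,50],[-25,-35]]; det(A-λI) = λ^2 + 25.
λ = 0 ± 5i: zero real part.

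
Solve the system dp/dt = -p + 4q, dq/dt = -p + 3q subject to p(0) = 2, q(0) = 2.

p(t) = 4te^(t) + 2e^(t), q(t) = 2te^(t) + 2e^(t)

Coefficient matrix A = [[-1, 4], [-1, 3]].
Characteristic polynomial det(A - λI) = λ^2 - 2λ + 1 = 0.
Single eigenvalue λ = 1 with algebraic multiplicity 2.
Eigenvector v = (2,1); generalized eigenvector w with (A-λI)w=v is (1,1).
General solution: e^(t)[C_1·v + C_2·(t·v + w)].
Applying p(0)=2, q(0)=2 gives C_1=0, C_2=2.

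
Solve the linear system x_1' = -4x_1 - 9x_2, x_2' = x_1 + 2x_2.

Coefficient matrix A = [[-4, -9], [1, 2]].
Characteristic polynomial det(A - λI) = λ^2 + 2λ + 1 = 0.
Single eigenvalue λ = -1 with algebraic multiplicity 2.
Eigenvector v = (3,-1); generalized eigenvector w with (A-λI)w=v is (2,-1).
General solution: e^(-t)[c_1·v + c_2·(t·v + w)].

x_1(t) = 3c_1e^(-t) + 3c_2te^(-t) + 2c_2e^(-t), x_2(t) = -c_1e^(-t) - c_2te^(-t) - c_2e^(-t)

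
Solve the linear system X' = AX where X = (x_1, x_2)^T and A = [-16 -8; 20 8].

Coefficient matrix A = [[-16, -8], [20, 8]].
Characteristic polynomial det(A - λI) = λ^2 + 8λ + 32 = 0.
Eigenvalues λ = -4 ± 4i (complex conjugate pair).
For λ=-4+4i: an eigenvector is (-1,1) - i(1,-2) = (-1 - i, 1 + 2i).
A real fundamental pair from Re and Im of e^((-4+4i)t)v: X_1 = e^(-4t)(cos(4t)·(-1,1) + sin(4t)·(1,-2)), X_2 = e^(-4t)(sin(4t)·(-1,1) - cos(4t)·(1,-2)).
General solution: C_1X_1 + C_2X_2.

x_1(t) = C_1e^(-4t)sin(4t) - C_1e^(-4t)cos(4t) - C_2e^(-4t)sin(4t) - C_2e^(-4t)cos(4t), x_2(t) = -2C_1e^(-4t)sin(4t) + C_1e^(-4t)cos(4t) + C_2e^(-4t)sin(4t) + 2C_2e^(-4t)cos(4t)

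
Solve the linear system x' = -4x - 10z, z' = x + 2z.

x(t) = -K_1e^(-t)sin(t) - 3K_1e^(-t)cos(t) - 3K_2e^(-t)sin(t) + K_2e^(-t)cos(t), z(t) = K_1e^(-t)cos(t) + K_2e^(-t)sin(t)

Coefficient matrix A = [[-4, -10], [1, 2]].
Characteristic polynomial det(A - λI) = λ^2 + 2λ + 2 = 0.
Eigenvalues λ = -1 ± i (complex conjugate pair).
For λ=-1+i: an eigenvector is (-3,1) - i(-1,0) = (-3 + i, 1).
A real fundamental pair from Re and Im of e^((-1+i)t)v: X_1 = e^(-t)(cos(t)·(-3,1) + sin(t)·(-1,0)), X_2 = e^(-t)(sin(t)·(-3,1) - cos(t)·(-1,0)).
General solution: K_1X_1 + K_2X_2.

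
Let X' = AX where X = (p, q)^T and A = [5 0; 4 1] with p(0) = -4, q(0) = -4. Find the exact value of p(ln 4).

A = [[5,0],[4,1]]; eigenvalues λ = 5, 1.
Eigenvectors: (-1,-1) for λ=5, (0,1) for λ=1.
From the initial condition, c_1 = 4, c_2 = 0.
p(ln 4) = (4)(4^5)(-1) + (0)(4^1)(0) = -4096.

-4096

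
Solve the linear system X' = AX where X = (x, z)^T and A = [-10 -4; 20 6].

x(t) = C_1e^(-2t)sin(4t) - C_2e^(-2t)cos(4t), z(t) = -2C_1e^(-2t)sin(4t) - C_1e^(-2t)cos(4t) - C_2e^(-2t)sin(4t) + 2C_2e^(-2t)cos(4t)

Coefficient matrix A = [[-10, -4], [20, 6]].
Characteristic polynomial det(A - λI) = λ^2 + 4λ + 20 = 0.
Eigenvalues λ = -2 ± 4i (complex conjugate pair).
For λ=-2+4i: an eigenvector is (0,-1) - i(1,-2) = (0 - i, -1 + 2i).
A real fundamental pair from Re and Im of e^((-2+4i)t)v: X_1 = e^(-2t)(cos(4t)·(0,-1) + sin(4t)·(1,-2)), X_2 = e^(-2t)(sin(4t)·(0,-1) - cos(4t)·(1,-2)).
General solution: C_1X_1 + C_2X_2.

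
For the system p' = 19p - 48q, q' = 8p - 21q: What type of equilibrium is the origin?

saddle

A = [[19,-48],[8,-21]]; det(A-λI) = λ^2 + 2λ - 15.
λ = -5, 3: opposite signs.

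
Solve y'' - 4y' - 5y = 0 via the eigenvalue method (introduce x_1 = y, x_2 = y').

Let x_1 = y, x_2 = y'. Then x_1' = x_2 and x_2' = 5x_1 + 4x_2.
A = [[0,1],[5,4]]; det(A-λI) = λ^2 - 4λ - 5.
Eigenvalues λ = 5, -1 with eigenvectors (1,5), (1,-1).

y(t) = K_1e^(5t) + K_2e^(-t)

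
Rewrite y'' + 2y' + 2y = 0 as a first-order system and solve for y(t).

y(t) = C_1e^(-t)cos(t) + C_2e^(-t)sin(t)

Let x_1 = y, x_2 = y'. Then x_1' = x_2 and x_2' = -2x_1 - 2x_2.
A = [[0,1],[-2,-2]]; det(A-λI) = λ^2 + 2λ + 2.
Eigenvalues λ = -1 ± i.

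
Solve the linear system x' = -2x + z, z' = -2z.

x(t) = -K_1e^(-2t) - K_2te^(-2t) + 3K_2e^(-2t), z(t) = -K_2e^(-2t)

Coefficient matrix A = [[-2, 1], [0, -2]].
Characteristic polynomial det(A - λI) = λ^2 + 4λ + 4 = 0.
Single eigenvalue λ = -2 with algebraic multiplicity 2.
Eigenvector v = (-1,0); generalized eigenvector w with (A-λI)w=v is (3,-1).
General solution: e^(-2t)[K_1·v + K_2·(t·v + w)].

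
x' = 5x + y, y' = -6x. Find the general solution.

x(t) = -c_1e^(2t) - c_2e^(3t), y(t) = 3c_1e^(2t) + 2c_2e^(3t)

Coefficient matrix A = [[5, 1], [-6, 0]].
Characteristic polynomial det(A - λI) = λ^2 - 5λ + 6 = 0.
Eigenvalues λ = 2, 3.
For λ=2: (A-λI) row 1 is [3, 1], so an eigenvector is (-1, 3).
For λ=3: (A-λI) row 1 is [2, 1], so an eigenvector is (-1, 2).
General solution: c_1e^(2t)(-1,3) + c_2e^(3t)(-1,2).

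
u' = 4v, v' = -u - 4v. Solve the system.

u(t) = 2c_1e^(-2t) + 2c_2te^(-2t) - 3c_2e^(-2t), v(t) = -c_1e^(-2t) - c_2te^(-2t) + 2c_2e^(-2t)

Coefficient matrix A = [[0, 4], [-1, -4]].
Characteristic polynomial det(A - λI) = λ^2 + 4λ + 4 = 0.
Single eigenvalue λ = -2 with algebraic multiplicity 2.
Eigenvector v = (2,-1); generalized eigenvector w with (A-λI)w=v is (-3,2).
General solution: e^(-2t)[c_1·v + c_2·(t·v + w)].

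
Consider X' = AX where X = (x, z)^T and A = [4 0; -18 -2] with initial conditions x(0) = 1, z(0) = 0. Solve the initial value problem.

Coefficient matrix A = [[4, 0], [-18, -2]].
Characteristic polynomial det(A - λI) = λ^2 - 2λ - 8 = 0.
Eigenvalues λ = -2, 4.
For λ=-2: (A-λI) row 1 is [6, 0], so an eigenvector is (0, -1).
For λ=4: (A-λI) row 2 is [-18, -6], so an eigenvector is (-1, 3).
General solution: C_1e^(-2t)(0,-1) + C_2e^(4t)(-1,3).
Applying x(0)=1, z(0)=0 gives C_1=-3, C_2=-1.

x(t) = e^(4t), z(t) = -3e^(4t) + 3e^(-2t)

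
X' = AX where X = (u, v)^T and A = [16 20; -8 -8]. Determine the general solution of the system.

u(t) = 2K_1e^(4t)sin(4t) - K_1e^(4t)cos(4t) - K_2e^(4t)sin(4t) - 2K_2e^(4t)cos(4t), v(t) = -K_1e^(4t)sin(4t) + K_1e^(4t)cos(4t) + K_2e^(4t)sin(4t) + K_2e^(4t)cos(4t)

Coefficient matrix A = [[16, 20], [-8, -8]].
Characteristic polynomial det(A - λI) = λ^2 - 8λ + 32 = 0.
Eigenvalues λ = 4 ± 4i (complex conjugate pair).
For λ=4+4i: an eigenvector is (-1,1) - i(2,-1) = (-1 - 2i, 1 + i).
A real fundamental pair from Re and Im of e^((4+4i)t)v: X_1 = e^(4t)(cos(4t)·(-1,1) + sin(4t)·(2,-1)), X_2 = e^(4t)(sin(4t)·(-1,1) - cos(4t)·(2,-1)).
General solution: K_1X_1 + K_2X_2.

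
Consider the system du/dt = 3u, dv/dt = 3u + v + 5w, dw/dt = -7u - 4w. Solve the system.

u(t) = C_1e^(3t), v(t) = -C_1e^(3t) + C_2e^(t) - C_3e^(-4t), w(t) = -C_1e^(3t) + C_3e^(-4t)

Coefficient matrix A = [[3, 0, 0], [3, 1, 5], [-7, 0, -4]].
det(A - λI) = 0 gives eigenvalues λ = 3, 1, -4.
For λ=3: eigenvector (1,-1,-1).
For λ=1: eigenvector (0,1,0).
For λ=-4: eigenvector (0,-1,1).
General solution: C_1e^(3t)(1,-1,-1) + C_2e^(t)(0,1,0) + C_3e^(-4t)(0,-1,1).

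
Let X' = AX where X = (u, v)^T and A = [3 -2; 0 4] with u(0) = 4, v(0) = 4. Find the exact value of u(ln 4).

A = [[3,-2],[0,4]]; eigenvalues λ = 3, 4.
Eigenvectors: (1,0) for λ=3, (2,-1) for λ=4.
From the initial condition, c_1 = 12, c_2 = -4.
u(ln 4) = (12)(4^3)(1) + (-4)(4^4)(2) = -1280.

-1280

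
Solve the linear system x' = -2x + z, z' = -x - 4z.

x(t) = c_1e^(-3t) + c_2te^(-3t) + 3c_2e^(-3t), z(t) = -c_1e^(-3t) - c_2te^(-3t) - 2c_2e^(-3t)

Coefficient matrix A = [[-2, 1], [-1, -4]].
Characteristic polynomial det(A - λI) = λ^2 + 6λ + 9 = 0.
Single eigenvalue λ = -3 with algebraic multiplicity 2.
Eigenvector v = (1,-1); generalized eigenvector w with (A-λI)w=v is (3,-2).
General solution: e^(-3t)[c_1·v + c_2·(t·v + w)].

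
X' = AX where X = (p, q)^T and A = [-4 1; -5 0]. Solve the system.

p(t) = C_1e^(-2t)sin(t) - C_2e^(-2t)cos(t), q(t) = 2C_1e^(-2t)sin(t) + C_1e^(-2t)cos(t) + C_2e^(-2t)sin(t) - 2C_2e^(-2t)cos(t)

Coefficient matrix A = [[-4, 1], [-5, 0]].
Characteristic polynomial det(A - λI) = λ^2 + 4λ + 5 = 0.
Eigenvalues λ = -2 ± i (complex conjugate pair).
For λ=-2+i: an eigenvector is (0,1) - i(1,2) = (0 - i, 1 - 2i).
A real fundamental pair from Re and Im of e^((-2+i)t)v: X_1 = e^(-2t)(cos(t)·(0,1) + sin(t)·(1,2)), X_2 = e^(-2t)(sin(t)·(0,1) - cos(t)·(1,2)).
General solution: C_1X_1 + C_2X_2.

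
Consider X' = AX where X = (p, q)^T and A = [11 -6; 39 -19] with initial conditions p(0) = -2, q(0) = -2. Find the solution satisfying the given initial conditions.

Coefficient matrix A = [[11, -6], [39, -19]].
Characteristic polynomial det(A - λI) = λ^2 + 8λ + 25 = 0.
Eigenvalues λ = -4 ± 3i (complex conjugate pair).
For λ=-4+3i: an eigenvector is (-1,-2) - i(-1,-3) = (-1 + i, -2 + 3i).
A real fundamental pair from Re and Im of e^((-4+3i)t)v: X_1 = e^(-4t)(cos(3t)·(-1,-2) + sin(3t)·(-1,-3)), X_2 = e^(-4t)(sin(3t)·(-1,-2) - cos(3t)·(-1,-3)).
General solution: K_1X_1 + K_2X_2.
Applying p(0)=-2, q(0)=-2 gives K_1=4, K_2=2.

p(t) = -6e^(-4t)sin(3t) - 2e^(-4t)cos(3t), q(t) = -16e^(-4t)sin(3t) - 2e^(-4t)cos(3t)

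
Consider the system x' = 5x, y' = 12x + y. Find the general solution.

Coefficient matrix A = [[5, 0], [12, 1]].
Characteristic polynomial det(A - λI) = λ^2 - 6λ + 5 = 0.
Eigenvalues λ = 5, 1.
For λ=5: (A-λI) row 2 is [12, -4], so an eigenvector is (-1, -3).
For λ=1: (A-λI) row 1 is [4, 0], so an eigenvector is (0, -1).
General solution: K_1e^(5t)(-1,-3) + K_2e^(t)(0,-1).

x(t) = -K_1e^(5t), y(t) = -3K_1e^(5t) - K_2e^(t)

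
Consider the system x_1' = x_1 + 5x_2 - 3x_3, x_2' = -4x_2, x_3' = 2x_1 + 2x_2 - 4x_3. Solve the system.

Coefficient matrix A = [[1, 5, -3], [0, -4, 0], [2, 2, -4]].
det(A - λI) = 0 gives eigenvalues λ = -1, -2, -4.
For λ=-1: eigenvector (3,0,2).
For λ=-2: eigenvector (1,0,1).
For λ=-4: eigenvector (-1,1,0).
General solution: c_1e^(-t)(3,0,2) + c_2e^(-2t)(1,0,1) + c_3e^(-4t)(-1,1,0).

x_1(t) = 3c_1e^(-t) + c_2e^(-2t) - c_3e^(-4t), x_2(t) = c_3e^(-4t), x_3(t) = 2c_1e^(-t) + c_2e^(-2t)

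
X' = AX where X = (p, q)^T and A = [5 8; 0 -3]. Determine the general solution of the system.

p(t) = c_1e^(-3t) - c_2e^(5t), q(t) = -c_1e^(-3t)

Coefficient matrix A = [[5, 8], [0, -3]].
Characteristic polynomial det(A - λI) = λ^2 - 2λ - 15 = 0.
Eigenvalues λ = -3, 5.
For λ=-3: (A-λI) row 1 is [8, 8], so an eigenvector is (1, -1).
For λ=5: (A-λI) row 1 is [0, 8], so an eigenvector is (-1, 0).
General solution: c_1e^(-3t)(1,-1) + c_2e^(5t)(-1,0).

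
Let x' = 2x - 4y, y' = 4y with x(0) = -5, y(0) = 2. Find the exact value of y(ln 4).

512

A = [[2,-4],[0,4]]; eigenvalues λ = 4, 2.
Eigenvectors: (2,-1) for λ=4, (-1,0) for λ=2.
From the initial condition, c_1 = -2, c_2 = 1.
y(ln 4) = (-2)(4^4)(-1) + (1)(4^2)(0) = 512.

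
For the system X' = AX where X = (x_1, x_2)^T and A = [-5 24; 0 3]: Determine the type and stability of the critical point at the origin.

A = [[-5,24],[0,3]]; det(A-λI) = λ^2 + 2λ - 15.
λ = 3, -5: opposite signs.

saddle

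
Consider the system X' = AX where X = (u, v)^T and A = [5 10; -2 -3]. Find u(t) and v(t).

u(t) = 2C_1e^(t)sin(2t) + C_1e^(t)cos(2t) + C_2e^(t)sin(2t) - 2C_2e^(t)cos(2t), v(t) = -C_1e^(t)sin(2t) + C_2e^(t)cos(2t)

Coefficient matrix A = [[5, 10], [-2, -3]].
Characteristic polynomial det(A - λI) = λ^2 - 2λ + 5 = 0.
Eigenvalues λ = 1 ± 2i (complex conjugate pair).
For λ=1+2i: an eigenvector is (1,0) - i(2,-1) = (1 - 2i, 0 + i).
A real fundamental pair from Re and Im of e^((1+2i)t)v: X_1 = e^(t)(cos(2t)·(1,0) + sin(2t)·(2,-1)), X_2 = e^(t)(sin(2t)·(1,0) - cos(2t)·(2,-1)).
General solution: C_1X_1 + C_2X_2.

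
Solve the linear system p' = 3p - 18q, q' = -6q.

Coefficient matrix A = [[3, -18], [0, -6]].
Characteristic polynomial det(A - λI) = λ^2 + 3λ - 18 = 0.
Eigenvalues λ = 3, -6.
For λ=3: (A-λI) row 1 is [0, -18], so an eigenvector is (1, 0).
For λ=-6: (A-λI) row 1 is [9, -18], so an eigenvector is (2, 1).
General solution: c_1e^(3t)(1,0) + c_2e^(-6t)(2,1).

p(t) = c_1e^(3t) + 2c_2e^(-6t), q(t) = c_2e^(-6t)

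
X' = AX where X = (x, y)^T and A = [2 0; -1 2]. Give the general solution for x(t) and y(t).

Coefficient matrix A = [[2, 0], [-1, 2]].
Characteristic polynomial det(A - λI) = λ^2 - 4λ + 4 = 0.
Single eigenvalue λ = 2 with algebraic multiplicity 2.
Eigenvector v = (0,-1); generalized eigenvector w with (A-λI)w=v is (1,-1).
General solution: e^(2t)[K_1·v + K_2·(t·v + w)].

x(t) = K_2e^(2t), y(t) = -K_1e^(2t) - K_2te^(2t) - K_2e^(2t)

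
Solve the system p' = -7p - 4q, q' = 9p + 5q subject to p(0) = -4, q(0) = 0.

p(t) = 24te^(-t) - 4e^(-t), q(t) = -36te^(-t)

Coefficient matrix A = [[-7, -4], [9, 5]].
Characteristic polynomial det(A - λI) = λ^2 + 2λ + 1 = 0.
Single eigenvalue λ = -1 with algebraic multiplicity 2.
Eigenvector v = (2,-3); generalized eigenvector w with (A-λI)w=v is (-1,1).
General solution: e^(-t)[K_1·v + K_2·(t·v + w)].
Applying p(0)=-4, q(0)=0 gives K_1=4, K_2=12.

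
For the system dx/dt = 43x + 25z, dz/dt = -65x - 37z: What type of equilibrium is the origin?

A = [[43,25],[-65,-37]]; det(A-λI) = λ^2 - 6λ + 34.
λ = 3 ± 5i: positive real part.

unstable spiral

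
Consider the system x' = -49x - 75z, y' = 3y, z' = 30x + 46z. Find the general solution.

x(t) = -3K_1e^(t) - 5K_3e^(-4t), y(t) = K_2e^(3t), z(t) = 2K_1e^(t) + 3K_3e^(-4t)

Coefficient matrix A = [[-49, 0, -75], [0, 3, 0], [30, 0, 46]].
det(A - λI) = 0 gives eigenvalues λ = 1, 3, -4.
For λ=1: eigenvector (-3,0,2).
For λ=3: eigenvector (0,1,0).
For λ=-4: eigenvector (-5,0,3).
General solution: K_1e^(t)(-3,0,2) + K_2e^(3t)(0,1,0) + K_3e^(-4t)(-5,0,3).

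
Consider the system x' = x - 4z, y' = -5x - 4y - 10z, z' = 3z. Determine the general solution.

Coefficient matrix A = [[1, 0, -4], [-5, -4, -10], [0, 0, 3]].
det(A - λI) = 0 gives eigenvalues λ = 3, -4, 1.
For λ=3: eigenvector (-2,0,1).
For λ=-4: eigenvector (0,1,0).
For λ=1: eigenvector (1,-1,0).
General solution: C_1e^(3t)(-2,0,1) + C_2e^(-4t)(0,1,0) + C_3e^(t)(1,-1,0).

x(t) = -2C_1e^(3t) + C_3e^(t), y(t) = C_2e^(-4t) - C_3e^(t), z(t) = C_1e^(3t)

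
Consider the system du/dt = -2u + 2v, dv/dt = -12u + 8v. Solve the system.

u(t) = -C_1e^(4t) + C_2e^(2t), v(t) = -3C_1e^(4t) + 2C_2e^(2t)

Coefficient matrix A = [[-2, 2], [-12, 8]].
Characteristic polynomial det(A - λI) = λ^2 - 6λ + 8 = 0.
Eigenvalues λ = 4, 2.
For λ=4: (A-λI) row 1 is [-6, 2], so an eigenvector is (-1, -3).
For λ=2: (A-λI) row 1 is [-4, 2], so an eigenvector is (1, 2).
General solution: C_1e^(4t)(-1,-3) + C_2e^(2t)(1,2).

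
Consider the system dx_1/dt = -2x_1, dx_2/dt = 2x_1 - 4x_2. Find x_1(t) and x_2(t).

Coefficient matrix A = [[-2, 0], [2, -4]].
Characteristic polynomial det(A - λI) = λ^2 + 6λ + 8 = 0.
Eigenvalues λ = -2, -4.
For λ=-2: (A-λI) row 2 is [2, -2], so an eigenvector is (-1, -1).
For λ=-4: (A-λI) row 1 is [2, 0], so an eigenvector is (0, 1).
General solution: c_1e^(-2t)(-1,-1) + c_2e^(-4t)(0,1).

x_1(t) = -c_1e^(-2t), x_2(t) = -c_1e^(-2t) + c_2e^(-4t)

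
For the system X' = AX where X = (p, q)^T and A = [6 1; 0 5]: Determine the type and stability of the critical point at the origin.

unstable node

A = [[6,1],[0,5]]; det(A-λI) = λ^2 - 11λ + 30.
λ = 5, 6: both positive.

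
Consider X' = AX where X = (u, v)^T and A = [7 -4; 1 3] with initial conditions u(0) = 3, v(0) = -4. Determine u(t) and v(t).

Coefficient matrix A = [[7, -4], [1, 3]].
Characteristic polynomial det(A - λI) = λ^2 - 10λ + 25 = 0.
Single eigenvalue λ = 5 with algebraic multiplicity 2.
Eigenvector v = (2,1); generalized eigenvector w with (A-λI)w=v is (-1,-1).
General solution: e^(5t)[c_1·v + c_2·(t·v + w)].
Applying u(0)=3, v(0)=-4 gives c_1=7, c_2=11.

u(t) = 22te^(5t) + 3e^(5t), v(t) = 11te^(5t) - 4e^(5t)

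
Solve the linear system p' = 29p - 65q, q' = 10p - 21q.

p(t) = 2C_1e^(4t)sin(5t) + 3C_1e^(4t)cos(5t) + 3C_2e^(4t)sin(5t) - 2C_2e^(4t)cos(5t), q(t) = C_1e^(4t)sin(5t) + C_1e^(4t)cos(5t) + C_2e^(4t)sin(5t) - C_2e^(4t)cos(5t)

Coefficient matrix A = [[29, -65], [10, -21]].
Characteristic polynomial det(A - λI) = λ^2 - 8λ + 41 = 0.
Eigenvalues λ = 4 ± 5i (complex conjugate pair).
For λ=4+5i: an eigenvector is (3,1) - i(2,1) = (3 - 2i, 1 - i).
A real fundamental pair from Re and Im of e^((4+5i)t)v: X_1 = e^(4t)(cos(5t)·(3,1) + sin(5t)·(2,1)), X_2 = e^(4t)(sin(5t)·(3,1) - cos(5t)·(2,1)).
General solution: C_1X_1 + C_2X_2.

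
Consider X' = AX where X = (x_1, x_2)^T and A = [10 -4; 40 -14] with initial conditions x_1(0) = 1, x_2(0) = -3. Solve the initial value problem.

Coefficient matrix A = [[10, -4], [40, -14]].
Characteristic polynomial det(A - λI) = λ^2 + 4λ + 20 = 0.
Eigenvalues λ = -2 ± 4i (complex conjugate pair).
For λ=-2+4i: an eigenvector is (0,-1) - i(1,3) = (0 - i, -1 - 3i).
A real fundamental pair from Re and Im of e^((-2+4i)t)v: X_1 = e^(-2t)(cos(4t)·(0,-1) + sin(4t)·(1,3)), X_2 = e^(-2t)(sin(4t)·(0,-1) - cos(4t)·(1,3)).
General solution: c_1X_1 + c_2X_2.
Applying x_1(0)=1, x_2(0)=-3 gives c_1=6, c_2=-1.

x_1(t) = 6e^(-2t)sin(4t) + e^(-2t)cos(4t), x_2(t) = 19e^(-2t)sin(4t) - 3e^(-2t)cos(4t)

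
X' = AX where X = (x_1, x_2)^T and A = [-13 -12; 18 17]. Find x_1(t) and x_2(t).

Coefficient matrix A = [[-13, -12], [18, 17]].
Characteristic polynomial det(A - λI) = λ^2 - 4λ - 5 = 0.
Eigenvalues λ = -1, 5.
For λ=-1: (A-λI) row 1 is [-12, -12], so an eigenvector is (1, -1).
For λ=5: (A-λI) row 1 is [-18, -12], so an eigenvector is (2, -3).
General solution: c_1e^(-t)(1,-1) + c_2e^(5t)(2,-3).

x_1(t) = c_1e^(-t) + 2c_2e^(5t), x_2(t) = -c_1e^(-t) - 3c_2e^(5t)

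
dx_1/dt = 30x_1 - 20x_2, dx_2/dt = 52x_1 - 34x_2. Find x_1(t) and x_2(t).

x_1(t) = -2K_1e^(-2t)sin(4t) + K_1e^(-2t)cos(4t) + K_2e^(-2t)sin(4t) + 2K_2e^(-2t)cos(4t), x_2(t) = -3K_1e^(-2t)sin(4t) + 2K_1e^(-2t)cos(4t) + 2K_2e^(-2t)sin(4t) + 3K_2e^(-2t)cos(4t)

Coefficient matrix A = [[30, -20], [52, -34]].
Characteristic polynomial det(A - λI) = λ^2 + 4λ + 20 = 0.
Eigenvalues λ = -2 ± 4i (complex conjugate pair).
For λ=-2+4i: an eigenvector is (1,2) - i(-2,-3) = (1 + 2i, 2 + 3i).
A real fundamental pair from Re and Im of e^((-2+4i)t)v: X_1 = e^(-2t)(cos(4t)·(1,2) + sin(4t)·(-2,-3)), X_2 = e^(-2t)(sin(4t)·(1,2) - cos(4t)·(-2,-3)).
General solution: K_1X_1 + K_2X_2.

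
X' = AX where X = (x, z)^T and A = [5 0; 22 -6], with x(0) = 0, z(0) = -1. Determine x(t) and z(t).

x(t) = 0, z(t) = -e^(-6t)

Coefficient matrix A = [[5, 0], [22, -6]].
Characteristic polynomial det(A - λI) = λ^2 + λ - 30 = 0.
Eigenvalues λ = -6, 5.
For λ=-6: (A-λI) row 1 is [11, 0], so an eigenvector is (0, -1).
For λ=5: (A-λI) row 2 is [22, -11], so an eigenvector is (1, 2).
General solution: c_1e^(-6t)(0,-1) + c_2e^(5t)(1,2).
Applying x(0)=0, z(0)=-1 gives c_1=1, c_2=0.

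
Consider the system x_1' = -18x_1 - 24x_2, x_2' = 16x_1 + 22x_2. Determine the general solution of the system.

x_1(t) = -c_1e^(6t) - 3c_2e^(-2t), x_2(t) = c_1e^(6t) + 2c_2e^(-2t)

Coefficient matrix A = [[-18, -24], [16, 22]].
Characteristic polynomial det(A - λI) = λ^2 - 4λ - 12 = 0.
Eigenvalues λ = 6, -2.
For λ=6: (A-λI) row 1 is [-24, -24], so an eigenvector is (-1, 1).
For λ=-2: (A-λI) row 1 is [-16, -24], so an eigenvector is (-3, 2).
General solution: c_1e^(6t)(-1,1) + c_2e^(-2t)(-3,2).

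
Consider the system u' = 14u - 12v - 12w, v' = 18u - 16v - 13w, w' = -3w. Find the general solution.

Coefficient matrix A = [[14, -12, -12], [18, -16, -13], [0, 0, -3]].
det(A - λI) = 0 gives eigenvalues λ = -4, 2, -3.
For λ=-4: eigenvector (2,3,0).
For λ=2: eigenvector (1,1,0).
For λ=-3: eigenvector (0,-1,1).
General solution: c_1e^(-4t)(2,3,0) + c_2e^(2t)(1,1,0) + c_3e^(-3t)(0,-1,1).

u(t) = 2c_1e^(-4t) + c_2e^(2t), v(t) = 3c_1e^(-4t) + c_2e^(2t) - c_3e^(-3t), w(t) = c_3e^(-3t)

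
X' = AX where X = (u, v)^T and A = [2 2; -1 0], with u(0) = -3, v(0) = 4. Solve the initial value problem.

u(t) = 5e^(t)sin(t) - 3e^(t)cos(t), v(t) = -e^(t)sin(t) + 4e^(t)cos(t)

Coefficient matrix A = [[2, 2], [-1, 0]].
Characteristic polynomial det(A - λI) = λ^2 - 2λ + 2 = 0.
Eigenvalues λ = 1 ± i (complex conjugate pair).
For λ=1+i: an eigenvector is (-1,1) - i(1,0) = (-1 - i, 1).
A real fundamental pair from Re and Im of e^((1+i)t)v: X_1 = e^(t)(cos(t)·(-1,1) + sin(t)·(1,0)), X_2 = e^(t)(sin(t)·(-1,1) - cos(t)·(1,0)).
General solution: c_1X_1 + c_2X_2.
Applying u(0)=-3, v(0)=4 gives c_1=4, c_2=-1.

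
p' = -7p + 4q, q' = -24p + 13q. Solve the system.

Coefficient matrix A = [[-7, 4], [-24, 13]].
Characteristic polynomial det(A - λI) = λ^2 - 6λ + 5 = 0.
Eigenvalues λ = 1, 5.
For λ=1: (A-λI) row 1 is [-8, 4], so an eigenvector is (1, 2).
For λ=5: (A-λI) row 1 is [-12, 4], so an eigenvector is (-1, -3).
General solution: K_1e^(t)(1,2) + K_2e^(5t)(-1,-3).

p(t) = K_1e^(t) - K_2e^(5t), q(t) = 2K_1e^(t) - 3K_2e^(5t)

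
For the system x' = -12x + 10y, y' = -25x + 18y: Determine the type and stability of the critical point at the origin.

unstable spiral

A = [[-12,10],[-25,18]]; det(A-λI) = λ^2 - 6λ + 34.
λ = 3 ± 5i: positive real part.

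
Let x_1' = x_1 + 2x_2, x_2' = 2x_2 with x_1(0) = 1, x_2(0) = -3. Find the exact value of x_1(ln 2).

-10

A = [[1,2],[0,2]]; eigenvalues λ = 2, 1.
Eigenvectors: (2,1) for λ=2, (1,0) for λ=1.
From the initial condition, c_1 = -3, c_2 = 7.
x_1(ln 2) = (-3)(2^2)(2) + (7)(2^1)(1) = -10.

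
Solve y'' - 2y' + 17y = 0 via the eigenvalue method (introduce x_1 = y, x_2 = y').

Let x_1 = y, x_2 = y'. Then x_1' = x_2 and x_2' = -17x_1 + 2x_2.
A = [[0,1],[-17,2]]; det(A-λI) = λ^2 - 2λ + 17.
Eigenvalues λ = 1 ± 4i.

y(t) = C_1e^(t)cos(4t) + C_2e^(t)sin(4t)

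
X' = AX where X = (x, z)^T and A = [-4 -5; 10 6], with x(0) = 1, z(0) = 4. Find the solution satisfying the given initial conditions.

Coefficient matrix A = [[-4, -5], [10, 6]].
Characteristic polynomial det(A - λI) = λ^2 - 2λ + 26 = 0.
Eigenvalues λ = 1 ± 5i (complex conjugate pair).
For λ=1+5i: an eigenvector is (0,1) - i(-1,1) = (0 + i, 1 - i).
A real fundamental pair from Re and Im of e^((1+5i)t)v: X_1 = e^(t)(cos(5t)·(0,1) + sin(5t)·(-1,1)), X_2 = e^(t)(sin(5t)·(0,1) - cos(5t)·(-1,1)).
General solution: K_1X_1 + K_2X_2.
Applying x(0)=1, z(0)=4 gives K_1=5, K_2=1.

x(t) = -5e^(t)sin(5t) + e^(t)cos(5t), z(t) = 6e^(t)sin(5t) + 4e^(t)cos(5t)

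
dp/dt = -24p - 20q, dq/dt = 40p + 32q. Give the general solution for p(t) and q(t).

Coefficient matrix A = [[-24, -20], [40, 32]].
Characteristic polynomial det(A - λI) = λ^2 - 8λ + 32 = 0.
Eigenvalues λ = 4 ± 4i (complex conjugate pair).
For λ=4+4i: an eigenvector is (1,-1) - i(-2,3) = (1 + 2i, -1 - 3i).
A real fundamental pair from Re and Im of e^((4+4i)t)v: X_1 = e^(4t)(cos(4t)·(1,-1) + sin(4t)·(-2,3)), X_2 = e^(4t)(sin(4t)·(1,-1) - cos(4t)·(-2,3)).
General solution: c_1X_1 + c_2X_2.

p(t) = -2c_1e^(4t)sin(4t) + c_1e^(4t)cos(4t) + c_2e^(4t)sin(4t) + 2c_2e^(4t)cos(4t), q(t) = 3c_1e^(4t)sin(4t) - c_1e^(4t)cos(4t) - c_2e^(4t)sin(4t) - 3c_2e^(4t)cos(4t)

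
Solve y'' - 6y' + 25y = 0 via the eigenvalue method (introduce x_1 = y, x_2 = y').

y(t) = K_1e^(3t)cos(4t) + K_2e^(3t)sin(4t)

Let x_1 = y, x_2 = y'. Then x_1' = x_2 and x_2' = -25x_1 + 6x_2.
A = [[0,1],[-25,6]]; det(A-λI) = λ^2 - 6λ + 25.
Eigenvalues λ = 3 ± 4i.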